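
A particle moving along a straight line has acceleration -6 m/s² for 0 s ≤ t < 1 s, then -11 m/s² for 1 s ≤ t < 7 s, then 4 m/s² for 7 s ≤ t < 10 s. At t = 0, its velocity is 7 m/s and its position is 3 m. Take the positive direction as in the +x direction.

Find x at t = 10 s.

-362 m

On each constant-a segment, Δv = aΔt and Δx = v₀Δt + ½aΔt²; chain segment to segment.
0–1 s: v starts 7 m/s; Δx = 7·1 + ½·-6·1² = 4 m; v ends 1 m/s.
1–7 s: v starts 1 m/s; Δx = 1·6 + ½·-11·6² = -192 m; v ends -65 m/s.
7–10 s: v starts -65 m/s; Δx = -65·3 + ½·4·3² = -177 m; v ends -53 m/s.
x(10) = 3 + Σ Δx = -362 m.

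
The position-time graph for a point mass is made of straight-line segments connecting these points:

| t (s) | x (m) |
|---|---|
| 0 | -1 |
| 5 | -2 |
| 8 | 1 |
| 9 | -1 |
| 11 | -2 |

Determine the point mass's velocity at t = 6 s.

1 m/s

Velocity is the slope of the x-t graph on 5–8 s: (1 − -2)/(8 − 5) = 1 m/s.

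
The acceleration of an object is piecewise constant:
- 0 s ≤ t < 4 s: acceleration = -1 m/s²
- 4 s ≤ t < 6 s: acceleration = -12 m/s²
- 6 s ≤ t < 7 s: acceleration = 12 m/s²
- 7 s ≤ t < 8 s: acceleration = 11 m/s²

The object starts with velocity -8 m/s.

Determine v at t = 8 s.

Δv equals the area under the a-t graph; then v = v₀ + Δv.
0–4 s: -1 × 4 = -4 m/s
4–6 s: -12 × 2 = -24 m/s
6–7 s: 12 × 1 = 12 m/s
7–8 s: 11 × 1 = 11 m/s
Δv = -5 m/s, so v(8) = -8 + (-5) = -13 m/s.

-13 m/s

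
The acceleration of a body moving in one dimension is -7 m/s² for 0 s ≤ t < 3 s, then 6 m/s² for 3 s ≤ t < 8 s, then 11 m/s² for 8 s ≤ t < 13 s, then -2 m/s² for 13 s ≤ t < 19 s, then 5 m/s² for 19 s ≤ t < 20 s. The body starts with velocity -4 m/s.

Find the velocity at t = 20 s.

53 m/s

Δv equals the area under the a-t graph; then v = v₀ + Δv.
0–3 s: -7 × 3 = -21 m/s
3–8 s: 6 × 5 = 30 m/s
8–13 s: 11 × 5 = 55 m/s
13–19 s: -2 × 6 = -12 m/s
19–20 s: 5 × 1 = 5 m/s
Δv = 57 m/s, so v(20) = -4 + (57) = 53 m/s.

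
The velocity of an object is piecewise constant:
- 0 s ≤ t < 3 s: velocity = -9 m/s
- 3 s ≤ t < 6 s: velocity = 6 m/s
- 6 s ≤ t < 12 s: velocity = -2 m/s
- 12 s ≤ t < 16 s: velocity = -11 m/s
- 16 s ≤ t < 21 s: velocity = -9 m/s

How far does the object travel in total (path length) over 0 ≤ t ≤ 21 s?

146 m

Distance (not displacement) is the total path length: add the absolute areas under v-t.
0–3 s: |-9| × 3 = 27 m
3–6 s: |6| × 3 = 18 m
6–12 s: |-2| × 6 = 12 m
12–16 s: |-11| × 4 = 44 m
16–21 s: |-9| × 5 = 45 m
Total distance = 146 m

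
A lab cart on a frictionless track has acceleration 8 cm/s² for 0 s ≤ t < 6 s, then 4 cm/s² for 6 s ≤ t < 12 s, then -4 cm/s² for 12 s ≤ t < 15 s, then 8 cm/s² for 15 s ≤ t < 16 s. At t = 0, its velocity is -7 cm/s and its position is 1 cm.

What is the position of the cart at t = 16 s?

655 cm

On each constant-a segment, Δv = aΔt and Δx = v₀Δt + ½aΔt²; chain segment to segment.
0–6 s: v starts -7 cm/s; Δx = -7·6 + ½·8·6² = 102 cm; v ends 41 cm/s.
6–12 s: v starts 41 cm/s; Δx = 41·6 + ½·4·6² = 318 cm; v ends 65 cm/s.
12–15 s: v starts 65 cm/s; Δx = 65·3 + ½·-4·3² = 177 cm; v ends 53 cm/s.
15–16 s: v starts 53 cm/s; Δx = 53·1 + ½·8·1² = 57 cm; v ends 61 cm/s.
x(16) = 1 + Σ Δx = 655 cm.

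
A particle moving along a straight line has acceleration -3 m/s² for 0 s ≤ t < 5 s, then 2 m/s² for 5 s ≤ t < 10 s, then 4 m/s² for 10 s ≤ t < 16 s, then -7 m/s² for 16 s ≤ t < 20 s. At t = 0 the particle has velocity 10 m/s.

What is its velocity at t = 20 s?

Δv equals the area under the a-t graph; then v = v₀ + Δv.
0–5 s: -3 × 5 = -15 m/s
5–10 s: 2 × 5 = 10 m/s
10–16 s: 4 × 6 = 24 m/s
16–20 s: -7 × 4 = -28 m/s
Δv = -9 m/s, so v(20) = 10 + (-9) = 1 m/s.

1 m/s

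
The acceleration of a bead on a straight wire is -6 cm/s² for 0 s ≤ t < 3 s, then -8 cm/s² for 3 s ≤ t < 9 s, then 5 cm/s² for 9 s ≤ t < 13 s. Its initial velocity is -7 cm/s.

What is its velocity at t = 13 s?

-53 cm/s

Δv equals the area under the a-t graph; then v = v₀ + Δv.
0–3 s: -6 × 3 = -18 cm/s
3–9 s: -8 × 6 = -48 cm/s
9–13 s: 5 × 4 = 20 cm/s
Δv = -46 cm/s, so v(13) = -7 + (-46) = -53 cm/s.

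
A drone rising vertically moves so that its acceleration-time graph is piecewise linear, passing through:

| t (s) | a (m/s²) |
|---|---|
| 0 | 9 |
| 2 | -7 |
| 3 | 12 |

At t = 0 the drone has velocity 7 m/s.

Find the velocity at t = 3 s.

11.5 m/s

Δv equals the area under the a-t graph; then v = v₀ + Δv.
0–2 s: ½(9 + -7)(2) = 2 m/s
2–3 s: ½(-7 + 12)(1) = 2.5 m/s
Δv = 4.5 m/s, so v(3) = 7 + (4.5) = 11.5 m/s.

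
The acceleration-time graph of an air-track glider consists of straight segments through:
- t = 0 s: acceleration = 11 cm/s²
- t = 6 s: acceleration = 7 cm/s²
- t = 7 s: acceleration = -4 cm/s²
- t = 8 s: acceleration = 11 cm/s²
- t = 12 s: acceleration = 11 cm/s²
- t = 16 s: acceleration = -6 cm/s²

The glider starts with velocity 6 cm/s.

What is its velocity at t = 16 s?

Δv equals the area under the a-t graph; then v = v₀ + Δv.
0–6 s: ½(11 + 7)(6) = 54 cm/s
6–7 s: ½(7 + -4)(1) = 1.5 cm/s
7–8 s: ½(-4 + 11)(1) = 3.5 cm/s
8–12 s: 11 × 4 = 44 cm/s
12–16 s: ½(11 + -6)(4) = 10 cm/s
Δv = 113 cm/s, so v(16) = 6 + (113) = 119 cm/s.

119 cm/s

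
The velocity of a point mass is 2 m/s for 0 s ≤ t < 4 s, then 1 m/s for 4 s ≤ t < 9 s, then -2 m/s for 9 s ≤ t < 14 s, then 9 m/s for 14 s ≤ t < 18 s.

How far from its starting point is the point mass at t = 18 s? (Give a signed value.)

Displacement is the signed area under the v-t curve.
0–4 s: 2 × 4 = 8 m
4–9 s: 1 × 5 = 5 m
9–14 s: -2 × 5 = -10 m
14–18 s: 9 × 4 = 36 m
Net displacement = 39 m

39 m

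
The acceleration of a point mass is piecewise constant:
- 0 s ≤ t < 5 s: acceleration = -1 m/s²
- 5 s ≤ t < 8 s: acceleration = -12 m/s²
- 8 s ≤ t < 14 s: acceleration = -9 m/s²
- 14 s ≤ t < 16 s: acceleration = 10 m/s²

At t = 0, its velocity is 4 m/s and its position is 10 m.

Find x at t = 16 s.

On each constant-a segment, Δv = aΔt and Δx = v₀Δt + ½aΔt²; chain segment to segment.
0–5 s: v starts 4 m/s; Δx = 4·5 + ½·-1·5² = 7.5 m; v ends -1 m/s.
5–8 s: v starts -1 m/s; Δx = -1·3 + ½·-12·3² = -57 m; v ends -37 m/s.
8–14 s: v starts -37 m/s; Δx = -37·6 + ½·-9·6² = -384 m; v ends -91 m/s.
14–16 s: v starts -91 m/s; Δx = -91·2 + ½·10·2² = -162 m; v ends -71 m/s.
x(16) = 10 + Σ Δx = -585.5 m.

-585.5 m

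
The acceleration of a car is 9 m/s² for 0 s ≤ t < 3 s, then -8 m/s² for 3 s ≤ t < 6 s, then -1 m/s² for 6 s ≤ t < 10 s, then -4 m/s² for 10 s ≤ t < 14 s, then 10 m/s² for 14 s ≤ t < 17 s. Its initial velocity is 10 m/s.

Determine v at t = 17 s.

23 m/s

Δv equals the area under the a-t graph; then v = v₀ + Δv.
0–3 s: 9 × 3 = 27 m/s
3–6 s: -8 × 3 = -24 m/s
6–10 s: -1 × 4 = -4 m/s
10–14 s: -4 × 4 = -16 m/s
14–17 s: 10 × 3 = 30 m/s
Δv = 13 m/s, so v(17) = 10 + (13) = 23 m/s.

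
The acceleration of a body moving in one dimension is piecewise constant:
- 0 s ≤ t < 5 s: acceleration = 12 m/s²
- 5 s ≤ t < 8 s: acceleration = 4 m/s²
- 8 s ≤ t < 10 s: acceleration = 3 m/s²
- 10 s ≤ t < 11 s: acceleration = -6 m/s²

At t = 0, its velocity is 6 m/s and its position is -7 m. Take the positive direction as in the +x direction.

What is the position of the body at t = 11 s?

632 m

On each constant-a segment, Δv = aΔt and Δx = v₀Δt + ½aΔt²; chain segment to segment.
0–5 s: v starts 6 m/s; Δx = 6·5 + ½·12·5² = 180 m; v ends 66 m/s.
5–8 s: v starts 66 m/s; Δx = 66·3 + ½·4·3² = 216 m; v ends 78 m/s.
8–10 s: v starts 78 m/s; Δx = 78·2 + ½·3·2² = 162 m; v ends 84 m/s.
10–11 s: v starts 84 m/s; Δx = 84·1 + ½·-6·1² = 81 m; v ends 78 m/s.
x(11) = -7 + Σ Δx = 632 m.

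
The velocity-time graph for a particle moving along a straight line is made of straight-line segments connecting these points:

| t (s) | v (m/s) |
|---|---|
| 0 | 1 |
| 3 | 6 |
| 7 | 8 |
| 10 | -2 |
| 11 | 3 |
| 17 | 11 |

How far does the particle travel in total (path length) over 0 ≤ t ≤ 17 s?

92 m

Total distance travelled is ∫|v| dt — sum the magnitudes of each area piece.
0–3 s: |½(1 + 6)(3)| = 10.5 m
3–7 s: |½(6 + 8)(4)| = 28 m
7–10 s: v = 0 at t = 9.4 s; triangle areas 9.6 + 0.6 = 10.2 m
10–11 s: v = 0 at t = 10.4 s; triangle areas 0.4 + 0.9 = 1.3 m
11–17 s: |½(3 + 11)(6)| = 42 m
Total distance = 92 m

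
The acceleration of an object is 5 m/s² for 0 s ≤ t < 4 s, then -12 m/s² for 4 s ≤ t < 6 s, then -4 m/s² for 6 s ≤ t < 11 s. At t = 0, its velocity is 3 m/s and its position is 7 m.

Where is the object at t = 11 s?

26 m

On each constant-a segment, Δv = aΔt and Δx = v₀Δt + ½aΔt²; chain segment to segment.
0–4 s: v starts 3 m/s; Δx = 3·4 + ½·5·4² = 52 m; v ends 23 m/s.
4–6 s: v starts 23 m/s; Δx = 23·2 + ½·-12·2² = 22 m; v ends -1 m/s.
6–11 s: v starts -1 m/s; Δx = -1·5 + ½·-4·5² = -55 m; v ends -21 m/s.
x(11) = 7 + Σ Δx = 26 m.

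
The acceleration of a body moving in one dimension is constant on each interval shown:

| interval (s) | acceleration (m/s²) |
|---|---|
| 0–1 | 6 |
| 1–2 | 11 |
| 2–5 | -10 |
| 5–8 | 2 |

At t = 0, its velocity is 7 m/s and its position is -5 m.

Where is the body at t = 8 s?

41.5 m

On each constant-a segment, Δv = aΔt and Δx = v₀Δt + ½aΔt²; chain segment to segment.
0–1 s: v starts 7 m/s; Δx = 7·1 + ½·6·1² = 10 m; v ends 13 m/s.
1–2 s: v starts 13 m/s; Δx = 13·1 + ½·11·1² = 18.5 m; v ends 24 m/s.
2–5 s: v starts 24 m/s; Δx = 24·3 + ½·-10·3² = 27 m; v ends -6 m/s.
5–8 s: v starts -6 m/s; Δx = -6·3 + ½·2·3² = -9 m; v ends 0 m/s.
x(8) = -5 + Σ Δx = 41.5 m.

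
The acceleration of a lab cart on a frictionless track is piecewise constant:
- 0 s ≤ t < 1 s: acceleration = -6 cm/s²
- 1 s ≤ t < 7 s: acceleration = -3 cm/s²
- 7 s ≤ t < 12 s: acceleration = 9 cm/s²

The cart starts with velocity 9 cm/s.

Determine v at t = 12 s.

Δv equals the area under the a-t graph; then v = v₀ + Δv.
0–1 s: -6 × 1 = -6 cm/s
1–7 s: -3 × 6 = -18 cm/s
7–12 s: 9 × 5 = 45 cm/s
Δv = 21 cm/s, so v(12) = 9 + (21) = 30 cm/s.

30 cm/s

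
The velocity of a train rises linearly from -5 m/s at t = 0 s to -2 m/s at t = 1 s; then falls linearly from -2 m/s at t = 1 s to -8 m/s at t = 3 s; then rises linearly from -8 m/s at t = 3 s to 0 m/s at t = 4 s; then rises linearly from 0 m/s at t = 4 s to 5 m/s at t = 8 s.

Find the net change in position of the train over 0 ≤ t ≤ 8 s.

-7.5 m

Displacement is the signed area under the v-t curve.
0–1 s: ½(-5 + -2)(1) = -3.5 m
1–3 s: ½(-2 + -8)(2) = -10 m
3–4 s: ½(-8 + 0)(1) = -4 m
4–8 s: ½(0 + 5)(4) = 10 m
Net displacement = -7.5 m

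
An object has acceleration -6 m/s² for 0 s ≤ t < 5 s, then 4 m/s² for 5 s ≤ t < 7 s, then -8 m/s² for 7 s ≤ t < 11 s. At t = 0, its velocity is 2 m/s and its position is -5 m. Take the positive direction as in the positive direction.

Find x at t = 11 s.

-262 m

On each constant-a segment, Δv = aΔt and Δx = v₀Δt + ½aΔt²; chain segment to segment.
0–5 s: v starts 2 m/s; Δx = 2·5 + ½·-6·5² = -65 m; v ends -28 m/s.
5–7 s: v starts -28 m/s; Δx = -28·2 + ½·4·2² = -48 m; v ends -20 m/s.
7–11 s: v starts -20 m/s; Δx = -20·4 + ½·-8·4² = -144 m; v ends -52 m/s.
x(11) = -5 + Σ Δx = -262 m.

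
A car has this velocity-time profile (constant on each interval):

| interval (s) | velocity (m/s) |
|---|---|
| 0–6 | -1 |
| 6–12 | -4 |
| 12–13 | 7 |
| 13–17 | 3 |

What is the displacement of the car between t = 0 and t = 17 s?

Displacement is the signed area under the v-t curve.
0–6 s: -1 × 6 = -6 m
6–12 s: -4 × 6 = -24 m
12–13 s: 7 × 1 = 7 m
13–17 s: 3 × 4 = 12 m
Net displacement = -11 m

-11 m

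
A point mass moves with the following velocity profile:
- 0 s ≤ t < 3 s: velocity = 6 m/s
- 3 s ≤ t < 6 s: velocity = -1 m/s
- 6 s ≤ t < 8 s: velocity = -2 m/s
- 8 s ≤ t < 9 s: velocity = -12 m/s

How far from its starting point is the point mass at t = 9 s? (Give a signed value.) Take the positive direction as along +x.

Net displacement equals the area under the velocity-time graph (areas below the axis count negative).
0–3 s: 6 × 3 = 18 m
3–6 s: -1 × 3 = -3 m
6–8 s: -2 × 2 = -4 m
8–9 s: -12 × 1 = -12 m
Net displacement = -1 m

-1 m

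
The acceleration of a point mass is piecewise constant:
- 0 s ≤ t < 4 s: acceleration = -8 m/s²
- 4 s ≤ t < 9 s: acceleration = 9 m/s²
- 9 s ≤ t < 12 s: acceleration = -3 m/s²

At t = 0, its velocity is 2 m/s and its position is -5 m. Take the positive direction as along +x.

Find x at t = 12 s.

On each constant-a segment, Δv = aΔt and Δx = v₀Δt + ½aΔt²; chain segment to segment.
0–4 s: v starts 2 m/s; Δx = 2·4 + ½·-8·4² = -56 m; v ends -30 m/s.
4–9 s: v starts -30 m/s; Δx = -30·5 + ½·9·5² = -37.5 m; v ends 15 m/s.
9–12 s: v starts 15 m/s; Δx = 15·3 + ½·-3·3² = 31.5 m; v ends 6 m/s.
x(12) = -5 + Σ Δx = -67 m.

-67 m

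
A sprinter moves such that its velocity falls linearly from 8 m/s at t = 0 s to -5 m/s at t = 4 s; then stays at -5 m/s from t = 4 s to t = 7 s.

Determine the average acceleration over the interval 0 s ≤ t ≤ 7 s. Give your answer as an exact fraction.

Average acceleration = Δv/Δt = (-5 − 8)/(7 − 0) = -13/7 m/s².

-13/7 m/s²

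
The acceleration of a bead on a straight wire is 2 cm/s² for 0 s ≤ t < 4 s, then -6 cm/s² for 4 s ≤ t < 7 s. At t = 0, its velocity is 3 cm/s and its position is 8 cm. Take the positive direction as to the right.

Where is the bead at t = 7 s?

42 cm

On each constant-a segment, Δv = aΔt and Δx = v₀Δt + ½aΔt²; chain segment to segment.
0–4 s: v starts 3 cm/s; Δx = 3·4 + ½·2·4² = 28 cm; v ends 11 cm/s.
4–7 s: v starts 11 cm/s; Δx = 11·3 + ½·-6·3² = 6 cm; v ends -7 cm/s.
x(7) = 8 + Σ Δx = 42 cm.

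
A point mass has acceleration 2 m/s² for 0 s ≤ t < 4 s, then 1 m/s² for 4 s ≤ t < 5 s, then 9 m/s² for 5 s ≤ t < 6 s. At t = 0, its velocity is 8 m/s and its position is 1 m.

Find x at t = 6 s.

87 m

On each constant-a segment, Δv = aΔt and Δx = v₀Δt + ½aΔt²; chain segment to segment.
0–4 s: v starts 8 m/s; Δx = 8·4 + ½·2·4² = 48 m; v ends 16 m/s.
4–5 s: v starts 16 m/s; Δx = 16·1 + ½·1·1² = 16.5 m; v ends 17 m/s.
5–6 s: v starts 17 m/s; Δx = 17·1 + ½·9·1² = 21.5 m; v ends 26 m/s.
x(6) = 1 + Σ Δx = 87 m.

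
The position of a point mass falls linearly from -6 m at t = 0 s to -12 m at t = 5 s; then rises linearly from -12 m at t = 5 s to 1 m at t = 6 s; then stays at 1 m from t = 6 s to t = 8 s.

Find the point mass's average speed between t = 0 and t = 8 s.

2.375 m/s

Average speed = (total path length)/(elapsed time); on a piecewise-linear x-t graph the path length is Σ|Δx|.
0–5 s: |Δx| = |-12 − -6| = 6 m
5–6 s: |Δx| = |1 − -12| = 13 m
6–8 s: |Δx| = |1 − 1| = 0 m
Total path = 19 m; average speed = 19/8 = 2.375 m/s.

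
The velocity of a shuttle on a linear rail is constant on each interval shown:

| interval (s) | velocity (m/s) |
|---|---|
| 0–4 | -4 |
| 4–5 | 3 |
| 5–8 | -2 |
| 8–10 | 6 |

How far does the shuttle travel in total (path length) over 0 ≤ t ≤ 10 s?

37 m

Distance (not displacement) is the total path length: add the absolute areas under v-t.
0–4 s: |-4| × 4 = 16 m
4–5 s: |3| × 1 = 3 m
5–8 s: |-2| × 3 = 6 m
8–10 s: |6| × 2 = 12 m
Total distance = 37 m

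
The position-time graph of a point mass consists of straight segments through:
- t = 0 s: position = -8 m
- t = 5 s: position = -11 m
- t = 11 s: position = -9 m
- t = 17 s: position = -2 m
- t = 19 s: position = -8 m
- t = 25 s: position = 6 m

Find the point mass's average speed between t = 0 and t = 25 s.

1.28 m/s

Average speed = (total path length)/(elapsed time); on a piecewise-linear x-t graph the path length is Σ|Δx|.
0–5 s: |Δx| = |-11 − -8| = 3 m
5–11 s: |Δx| = |-9 − -11| = 2 m
11–17 s: |Δx| = |-2 − -9| = 7 m
17–19 s: |Δx| = |-8 − -2| = 6 m
19–25 s: |Δx| = |6 − -8| = 14 m
Total path = 32 m; average speed = 32/25 = 1.28 m/s.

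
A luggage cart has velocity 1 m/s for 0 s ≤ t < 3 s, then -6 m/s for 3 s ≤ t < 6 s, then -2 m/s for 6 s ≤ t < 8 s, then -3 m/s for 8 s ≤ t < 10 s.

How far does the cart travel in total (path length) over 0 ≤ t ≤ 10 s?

31 m

Total distance travelled is ∫|v| dt — sum the magnitudes of each area piece.
0–3 s: |1| × 3 = 3 m
3–6 s: |-6| × 3 = 18 m
6–8 s: |-2| × 2 = 4 m
8–10 s: |-3| × 2 = 6 m
Total distance = 31 m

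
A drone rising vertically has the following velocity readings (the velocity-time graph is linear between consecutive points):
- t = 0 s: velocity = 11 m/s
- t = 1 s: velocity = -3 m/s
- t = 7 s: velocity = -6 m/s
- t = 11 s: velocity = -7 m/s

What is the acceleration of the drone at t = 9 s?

Acceleration is the slope of the v-t graph on 7–11 s: (-7 − -6)/(11 − 7) = -0.25 m/s².

-0.25 m/s²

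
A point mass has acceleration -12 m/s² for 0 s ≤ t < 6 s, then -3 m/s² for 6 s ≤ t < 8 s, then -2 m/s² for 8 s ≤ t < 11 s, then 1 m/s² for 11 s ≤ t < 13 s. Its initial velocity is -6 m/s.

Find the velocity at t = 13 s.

-88 m/s

Δv equals the area under the a-t graph; then v = v₀ + Δv.
0–6 s: -12 × 6 = -72 m/s
6–8 s: -3 × 2 = -6 m/s
8–11 s: -2 × 3 = -6 m/s
11–13 s: 1 × 2 = 2 m/s
Δv = -82 m/s, so v(13) = -6 + (-82) = -88 m/s.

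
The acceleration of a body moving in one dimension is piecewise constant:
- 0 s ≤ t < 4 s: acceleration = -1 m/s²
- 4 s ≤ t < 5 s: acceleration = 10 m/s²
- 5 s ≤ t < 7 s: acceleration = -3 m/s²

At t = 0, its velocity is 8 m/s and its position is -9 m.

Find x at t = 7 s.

46 m

On each constant-a segment, Δv = aΔt and Δx = v₀Δt + ½aΔt²; chain segment to segment.
0–4 s: v starts 8 m/s; Δx = 8·4 + ½·-1·4² = 24 m; v ends 4 m/s.
4–5 s: v starts 4 m/s; Δx = 4·1 + ½·10·1² = 9 m; v ends 14 m/s.
5–7 s: v starts 14 m/s; Δx = 14·2 + ½·-3·2² = 22 m; v ends 8 m/s.
x(7) = -9 + Σ Δx = 46 m.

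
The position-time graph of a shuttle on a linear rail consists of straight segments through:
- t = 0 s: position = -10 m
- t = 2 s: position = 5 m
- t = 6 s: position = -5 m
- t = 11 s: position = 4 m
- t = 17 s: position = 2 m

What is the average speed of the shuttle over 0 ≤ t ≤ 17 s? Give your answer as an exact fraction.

36/17 m/s

Average speed = (total path length)/(elapsed time); on a piecewise-linear x-t graph the path length is Σ|Δx|.
0–2 s: |Δx| = |5 − -10| = 15 m
2–6 s: |Δx| = |-5 − 5| = 10 m
6–11 s: |Δx| = |4 − -5| = 9 m
11–17 s: |Δx| = |2 − 4| = 2 m
Total path = 36 m; average speed = 36/17 = 36/17 m/s.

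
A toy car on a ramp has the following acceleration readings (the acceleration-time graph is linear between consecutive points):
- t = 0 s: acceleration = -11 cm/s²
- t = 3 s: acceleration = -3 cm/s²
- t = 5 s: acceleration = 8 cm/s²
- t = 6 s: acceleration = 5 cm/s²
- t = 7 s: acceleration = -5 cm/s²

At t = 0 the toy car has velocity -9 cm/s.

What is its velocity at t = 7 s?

Δv equals the area under the a-t graph; then v = v₀ + Δv.
0–3 s: ½(-11 + -3)(3) = -21 cm/s
3–5 s: ½(-3 + 8)(2) = 5 cm/s
5–6 s: ½(8 + 5)(1) = 6.5 cm/s
6–7 s: ½(5 + -5)(1) = 0 cm/s
Δv = -9.5 cm/s, so v(7) = -9 + (-9.5) = -18.5 cm/s.

-18.5 cm/s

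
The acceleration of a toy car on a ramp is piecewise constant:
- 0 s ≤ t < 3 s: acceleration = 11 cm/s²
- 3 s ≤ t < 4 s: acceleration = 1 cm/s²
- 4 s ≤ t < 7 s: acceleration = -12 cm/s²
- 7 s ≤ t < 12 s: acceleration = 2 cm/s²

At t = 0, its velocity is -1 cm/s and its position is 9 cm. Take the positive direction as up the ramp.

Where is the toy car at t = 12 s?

On each constant-a segment, Δv = aΔt and Δx = v₀Δt + ½aΔt²; chain segment to segment.
0–3 s: v starts -1 cm/s; Δx = -1·3 + ½·11·3² = 46.5 cm; v ends 32 cm/s.
3–4 s: v starts 32 cm/s; Δx = 32·1 + ½·1·1² = 32.5 cm; v ends 33 cm/s.
4–7 s: v starts 33 cm/s; Δx = 33·3 + ½·-12·3² = 45 cm; v ends -3 cm/s.
7–12 s: v starts -3 cm/s; Δx = -3·5 + ½·2·5² = 10 cm; v ends 7 cm/s.
x(12) = 9 + Σ Δx = 143 cm.

143 cm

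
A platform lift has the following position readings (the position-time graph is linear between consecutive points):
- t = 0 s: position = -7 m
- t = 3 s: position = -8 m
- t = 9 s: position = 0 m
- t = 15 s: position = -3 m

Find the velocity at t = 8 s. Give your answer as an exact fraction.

4/3 m/s

Velocity is the slope of the x-t graph on 3–9 s: (0 − -8)/(9 − 3) = 4/3 m/s.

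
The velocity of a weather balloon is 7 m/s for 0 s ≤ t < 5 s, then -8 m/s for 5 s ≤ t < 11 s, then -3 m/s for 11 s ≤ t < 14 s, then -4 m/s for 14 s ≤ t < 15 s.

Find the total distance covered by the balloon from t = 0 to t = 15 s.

96 m

Distance (not displacement) is the total path length: add the absolute areas under v-t.
0–5 s: |7| × 5 = 35 m
5–11 s: |-8| × 6 = 48 m
11–14 s: |-3| × 3 = 9 m
14–15 s: |-4| × 1 = 4 m
Total distance = 96 m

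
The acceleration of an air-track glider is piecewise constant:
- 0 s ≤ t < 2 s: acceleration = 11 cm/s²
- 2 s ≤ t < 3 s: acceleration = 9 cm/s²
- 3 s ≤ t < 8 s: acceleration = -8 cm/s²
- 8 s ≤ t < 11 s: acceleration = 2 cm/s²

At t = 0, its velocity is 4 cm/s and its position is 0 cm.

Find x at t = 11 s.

129.5 cm

On each constant-a segment, Δv = aΔt and Δx = v₀Δt + ½aΔt²; chain segment to segment.
0–2 s: v starts 4 cm/s; Δx = 4·2 + ½·11·2² = 30 cm; v ends 26 cm/s.
2–3 s: v starts 26 cm/s; Δx = 26·1 + ½·9·1² = 30.5 cm; v ends 35 cm/s.
3–8 s: v starts 35 cm/s; Δx = 35·5 + ½·-8·5² = 75 cm; v ends -5 cm/s.
8–11 s: v starts -5 cm/s; Δx = -5·3 + ½·2·3² = -6 cm; v ends 1 cm/s.
x(11) = 0 + Σ Δx = 129.5 cm.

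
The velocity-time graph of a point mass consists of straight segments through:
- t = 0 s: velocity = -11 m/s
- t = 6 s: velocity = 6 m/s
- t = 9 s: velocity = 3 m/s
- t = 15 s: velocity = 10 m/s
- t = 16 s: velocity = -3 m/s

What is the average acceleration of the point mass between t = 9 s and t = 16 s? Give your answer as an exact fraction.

Average acceleration = Δv/Δt = (-3 − 3)/(16 − 9) = -6/7 m/s².

-6/7 m/s²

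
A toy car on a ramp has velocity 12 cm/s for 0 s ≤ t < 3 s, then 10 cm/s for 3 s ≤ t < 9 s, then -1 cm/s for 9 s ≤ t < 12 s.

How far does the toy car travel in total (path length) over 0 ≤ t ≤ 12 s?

99 cm

Distance (not displacement) is the total path length: add the absolute areas under v-t.
0–3 s: |12| × 3 = 36 cm
3–9 s: |10| × 6 = 60 cm
9–12 s: |-1| × 3 = 3 cm
Total distance = 99 cm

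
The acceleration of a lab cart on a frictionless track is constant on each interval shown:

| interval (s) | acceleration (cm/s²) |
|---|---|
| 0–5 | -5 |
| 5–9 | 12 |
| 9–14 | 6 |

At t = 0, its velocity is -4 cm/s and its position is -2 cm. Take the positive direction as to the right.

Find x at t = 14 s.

65.5 cm

On each constant-a segment, Δv = aΔt and Δx = v₀Δt + ½aΔt²; chain segment to segment.
0–5 s: v starts -4 cm/s; Δx = -4·5 + ½·-5·5² = -82.5 cm; v ends -29 cm/s.
5–9 s: v starts -29 cm/s; Δx = -29·4 + ½·12·4² = -20 cm; v ends 19 cm/s.
9–14 s: v starts 19 cm/s; Δx = 19·5 + ½·6·5² = 170 cm; v ends 49 cm/s.
x(14) = -2 + Σ Δx = 65.5 cm.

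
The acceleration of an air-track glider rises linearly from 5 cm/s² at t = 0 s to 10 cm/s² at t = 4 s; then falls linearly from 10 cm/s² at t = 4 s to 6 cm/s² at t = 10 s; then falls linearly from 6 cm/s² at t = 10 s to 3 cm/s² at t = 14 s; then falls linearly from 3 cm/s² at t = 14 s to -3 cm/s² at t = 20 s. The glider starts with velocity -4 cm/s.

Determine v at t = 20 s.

92 cm/s

Δv equals the area under the a-t graph; then v = v₀ + Δv.
0–4 s: ½(5 + 10)(4) = 30 cm/s
4–10 s: ½(10 + 6)(6) = 48 cm/s
10–14 s: ½(6 + 3)(4) = 18 cm/s
14–20 s: ½(3 + -3)(6) = 0 cm/s
Δv = 96 cm/s, so v(20) = -4 + (96) = 92 cm/s.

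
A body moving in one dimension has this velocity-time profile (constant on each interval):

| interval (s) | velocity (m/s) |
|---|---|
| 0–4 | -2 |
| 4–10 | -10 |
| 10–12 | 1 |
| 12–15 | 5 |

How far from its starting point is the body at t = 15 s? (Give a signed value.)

-51 m

Net displacement equals the area under the velocity-time graph (areas below the axis count negative).
0–4 s: -2 × 4 = -8 m
4–10 s: -10 × 6 = -60 m
10–12 s: 1 × 2 = 2 m
12–15 s: 5 × 3 = 15 m
Net displacement = -51 m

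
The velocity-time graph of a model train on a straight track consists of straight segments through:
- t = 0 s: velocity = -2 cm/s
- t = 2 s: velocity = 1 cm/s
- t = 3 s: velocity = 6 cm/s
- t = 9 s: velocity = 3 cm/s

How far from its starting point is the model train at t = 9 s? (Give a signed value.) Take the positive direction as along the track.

29.5 cm

Displacement is the signed area under the v-t curve.
0–2 s: ½(-2 + 1)(2) = -1 cm
2–3 s: ½(1 + 6)(1) = 3.5 cm
3–9 s: ½(6 + 3)(6) = 27 cm
Net displacement = 29.5 cm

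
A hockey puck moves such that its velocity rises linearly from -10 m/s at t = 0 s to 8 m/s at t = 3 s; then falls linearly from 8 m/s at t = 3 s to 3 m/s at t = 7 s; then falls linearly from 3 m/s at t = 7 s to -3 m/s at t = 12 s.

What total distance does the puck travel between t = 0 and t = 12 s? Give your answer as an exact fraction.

259/6 m

Distance (not displacement) is the total path length: add the absolute areas under v-t.
0–3 s: v = 0 at t = 5/3 s; triangle areas 25/3 + 16/3 = 41/3 m
3–7 s: |½(8 + 3)(4)| = 22 m
7–12 s: v = 0 at t = 9.5 s; triangle areas 3.75 + 3.75 = 7.5 m
Total distance = 259/6 m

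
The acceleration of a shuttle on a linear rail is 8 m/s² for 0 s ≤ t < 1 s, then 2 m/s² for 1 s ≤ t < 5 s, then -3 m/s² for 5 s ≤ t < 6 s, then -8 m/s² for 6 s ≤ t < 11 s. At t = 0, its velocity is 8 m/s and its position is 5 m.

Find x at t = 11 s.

124.5 m

On each constant-a segment, Δv = aΔt and Δx = v₀Δt + ½aΔt²; chain segment to segment.
0–1 s: v starts 8 m/s; Δx = 8·1 + ½·8·1² = 12 m; v ends 16 m/s.
1–5 s: v starts 16 m/s; Δx = 16·4 + ½·2·4² = 80 m; v ends 24 m/s.
5–6 s: v starts 24 m/s; Δx = 24·1 + ½·-3·1² = 22.5 m; v ends 21 m/s.
6–11 s: v starts 21 m/s; Δx = 21·5 + ½·-8·5² = 5 m; v ends -19 m/s.
x(11) = 5 + Σ Δx = 124.5 m.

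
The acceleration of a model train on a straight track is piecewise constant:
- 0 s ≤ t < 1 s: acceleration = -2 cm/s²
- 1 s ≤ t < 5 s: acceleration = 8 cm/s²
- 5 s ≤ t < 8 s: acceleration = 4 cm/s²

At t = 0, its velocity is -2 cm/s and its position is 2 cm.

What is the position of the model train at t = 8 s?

On each constant-a segment, Δv = aΔt and Δx = v₀Δt + ½aΔt²; chain segment to segment.
0–1 s: v starts -2 cm/s; Δx = -2·1 + ½·-2·1² = -3 cm; v ends -4 cm/s.
1–5 s: v starts -4 cm/s; Δx = -4·4 + ½·8·4² = 48 cm; v ends 28 cm/s.
5–8 s: v starts 28 cm/s; Δx = 28·3 + ½·4·3² = 102 cm; v ends 40 cm/s.
x(8) = 2 + Σ Δx = 149 cm.

149 cm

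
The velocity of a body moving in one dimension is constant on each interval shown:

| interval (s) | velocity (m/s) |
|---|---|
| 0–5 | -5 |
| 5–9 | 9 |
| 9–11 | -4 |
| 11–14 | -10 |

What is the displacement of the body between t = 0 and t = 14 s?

-27 m

Net displacement equals the area under the velocity-time graph (areas below the axis count negative).
0–5 s: -5 × 5 = -25 m
5–9 s: 9 × 4 = 36 m
9–11 s: -4 × 2 = -8 m
11–14 s: -10 × 3 = -30 m
Net displacement = -27 m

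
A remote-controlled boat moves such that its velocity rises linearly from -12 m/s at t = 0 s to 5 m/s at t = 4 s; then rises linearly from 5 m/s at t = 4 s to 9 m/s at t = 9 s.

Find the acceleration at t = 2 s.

Acceleration is the slope of the v-t graph on 0–4 s: (5 − -12)/(4 − 0) = 4.25 m/s².

4.25 m/s²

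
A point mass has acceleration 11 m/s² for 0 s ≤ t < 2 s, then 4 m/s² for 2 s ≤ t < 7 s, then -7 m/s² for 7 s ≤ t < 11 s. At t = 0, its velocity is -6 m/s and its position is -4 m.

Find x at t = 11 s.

224 m

On each constant-a segment, Δv = aΔt and Δx = v₀Δt + ½aΔt²; chain segment to segment.
0–2 s: v starts -6 m/s; Δx = -6·2 + ½·11·2² = 10 m; v ends 16 m/s.
2–7 s: v starts 16 m/s; Δx = 16·5 + ½·4·5² = 130 m; v ends 36 m/s.
7–11 s: v starts 36 m/s; Δx = 36·4 + ½·-7·4² = 88 m; v ends 8 m/s.
x(11) = -4 + Σ Δx = 224 m.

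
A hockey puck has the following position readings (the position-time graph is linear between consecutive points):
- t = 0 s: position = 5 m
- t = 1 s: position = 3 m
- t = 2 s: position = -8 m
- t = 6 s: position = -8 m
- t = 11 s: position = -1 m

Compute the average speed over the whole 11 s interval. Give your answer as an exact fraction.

Average speed = (total path length)/(elapsed time); on a piecewise-linear x-t graph the path length is Σ|Δx|.
0–1 s: |Δx| = |3 − 5| = 2 m
1–2 s: |Δx| = |-8 − 3| = 11 m
2–6 s: |Δx| = |-8 − -8| = 0 m
6–11 s: |Δx| = |-1 − -8| = 7 m
Total path = 20 m; average speed = 20/11 = 20/11 m/s.

20/11 m/s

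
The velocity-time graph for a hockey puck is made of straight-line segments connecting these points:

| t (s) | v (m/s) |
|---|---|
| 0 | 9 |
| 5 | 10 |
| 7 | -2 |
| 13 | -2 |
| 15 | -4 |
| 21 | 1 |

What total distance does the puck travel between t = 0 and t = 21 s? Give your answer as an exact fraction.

2531/30 m

Total distance travelled is ∫|v| dt — sum the magnitudes of each area piece.
0–5 s: |½(9 + 10)(5)| = 47.5 m
5–7 s: v = 0 at t = 20/3 s; triangle areas 25/3 + 1/3 = 26/3 m
7–13 s: |-2| × 6 = 12 m
13–15 s: |½(-2 + -4)(2)| = 6 m
15–21 s: v = 0 at t = 19.8 s; triangle areas 9.6 + 0.6 = 10.2 m
Total distance = 2531/30 m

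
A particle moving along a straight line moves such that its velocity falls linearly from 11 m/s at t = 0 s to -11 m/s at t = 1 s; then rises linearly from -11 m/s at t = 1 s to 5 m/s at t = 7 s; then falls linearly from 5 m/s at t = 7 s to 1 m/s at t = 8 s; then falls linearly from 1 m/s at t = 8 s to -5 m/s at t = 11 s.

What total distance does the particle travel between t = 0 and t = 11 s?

Total distance travelled is ∫|v| dt — sum the magnitudes of each area piece.
0–1 s: v = 0 at t = 0.5 s; triangle areas 2.75 + 2.75 = 5.5 m
1–7 s: v = 0 at t = 5.125 s; triangle areas 22.6875 + 4.6875 = 27.375 m
7–8 s: |½(5 + 1)(1)| = 3 m
8–11 s: v = 0 at t = 8.5 s; triangle areas 0.25 + 6.25 = 6.5 m
Total distance = 42.375 m

42.375 m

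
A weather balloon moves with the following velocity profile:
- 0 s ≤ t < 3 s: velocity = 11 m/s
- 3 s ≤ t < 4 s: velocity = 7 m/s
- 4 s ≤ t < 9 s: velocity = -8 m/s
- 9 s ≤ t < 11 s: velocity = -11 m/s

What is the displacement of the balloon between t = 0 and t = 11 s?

Displacement is the signed area under the v-t curve.
0–3 s: 11 × 3 = 33 m
3–4 s: 7 × 1 = 7 m
4–9 s: -8 × 5 = -40 m
9–11 s: -11 × 2 = -22 m
Net displacement = -22 m

-22 m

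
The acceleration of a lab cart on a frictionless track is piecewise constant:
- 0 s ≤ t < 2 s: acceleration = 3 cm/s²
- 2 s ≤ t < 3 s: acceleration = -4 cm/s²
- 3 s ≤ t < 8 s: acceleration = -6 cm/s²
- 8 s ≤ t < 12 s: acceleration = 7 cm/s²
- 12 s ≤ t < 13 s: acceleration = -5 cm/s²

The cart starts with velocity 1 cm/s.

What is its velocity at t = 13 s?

-4 cm/s

Δv equals the area under the a-t graph; then v = v₀ + Δv.
0–2 s: 3 × 2 = 6 cm/s
2–3 s: -4 × 1 = -4 cm/s
3–8 s: -6 × 5 = -30 cm/s
8–12 s: 7 × 4 = 28 cm/s
12–13 s: -5 × 1 = -5 cm/s
Δv = -5 cm/s, so v(13) = 1 + (-5) = -4 cm/s.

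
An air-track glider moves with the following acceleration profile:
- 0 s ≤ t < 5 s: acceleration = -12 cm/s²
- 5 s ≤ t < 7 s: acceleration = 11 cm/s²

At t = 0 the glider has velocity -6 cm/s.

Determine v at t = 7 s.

Δv equals the area under the a-t graph; then v = v₀ + Δv.
0–5 s: -12 × 5 = -60 cm/s
5–7 s: 11 × 2 = 22 cm/s
Δv = -38 cm/s, so v(7) = -6 + (-38) = -44 cm/s.

-44 cm/s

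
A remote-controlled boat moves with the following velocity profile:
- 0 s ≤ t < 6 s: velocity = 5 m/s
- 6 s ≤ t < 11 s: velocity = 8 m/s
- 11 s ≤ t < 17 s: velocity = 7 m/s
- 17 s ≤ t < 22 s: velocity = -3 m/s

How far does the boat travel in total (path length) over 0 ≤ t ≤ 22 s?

127 m

Distance (not displacement) is the total path length: add the absolute areas under v-t.
0–6 s: |5| × 6 = 30 m
6–11 s: |8| × 5 = 40 m
11–17 s: |7| × 6 = 42 m
17–22 s: |-3| × 5 = 15 m
Total distance = 127 m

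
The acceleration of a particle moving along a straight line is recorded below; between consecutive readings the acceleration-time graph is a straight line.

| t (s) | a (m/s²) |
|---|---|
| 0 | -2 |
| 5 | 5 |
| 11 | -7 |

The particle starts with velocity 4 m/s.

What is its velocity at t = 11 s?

Δv equals the area under the a-t graph; then v = v₀ + Δv.
0–5 s: ½(-2 + 5)(5) = 7.5 m/s
5–11 s: ½(5 + -7)(6) = -6 m/s
Δv = 1.5 m/s, so v(11) = 4 + (1.5) = 5.5 m/s.

5.5 m/s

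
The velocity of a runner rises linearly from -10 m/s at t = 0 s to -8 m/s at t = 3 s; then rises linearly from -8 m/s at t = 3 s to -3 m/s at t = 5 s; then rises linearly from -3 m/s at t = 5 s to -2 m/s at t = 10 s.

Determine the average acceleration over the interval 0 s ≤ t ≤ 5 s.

Average acceleration = Δv/Δt = (-3 − -10)/(5 − 0) = 1.4 m/s².

1.4 m/s²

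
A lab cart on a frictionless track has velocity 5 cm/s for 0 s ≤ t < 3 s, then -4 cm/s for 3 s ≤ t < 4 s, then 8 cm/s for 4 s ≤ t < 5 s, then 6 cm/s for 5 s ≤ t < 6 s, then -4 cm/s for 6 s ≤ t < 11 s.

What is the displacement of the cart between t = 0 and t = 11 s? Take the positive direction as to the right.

Net displacement equals the area under the velocity-time graph (areas below the axis count negative).
0–3 s: 5 × 3 = 15 cm
3–4 s: -4 × 1 = -4 cm
4–5 s: 8 × 1 = 8 cm
5–6 s: 6 × 1 = 6 cm
6–11 s: -4 × 5 = -20 cm
Net displacement = 5 cm

5 cm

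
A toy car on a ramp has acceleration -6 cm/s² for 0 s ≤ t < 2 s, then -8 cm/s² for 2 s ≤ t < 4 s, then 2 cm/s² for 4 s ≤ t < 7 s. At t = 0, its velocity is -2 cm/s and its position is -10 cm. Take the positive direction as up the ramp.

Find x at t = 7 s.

-151 cm

On each constant-a segment, Δv = aΔt and Δx = v₀Δt + ½aΔt²; chain segment to segment.
0–2 s: v starts -2 cm/s; Δx = -2·2 + ½·-6·2² = -16 cm; v ends -14 cm/s.
2–4 s: v starts -14 cm/s; Δx = -14·2 + ½·-8·2² = -44 cm; v ends -30 cm/s.
4–7 s: v starts -30 cm/s; Δx = -30·3 + ½·2·3² = -81 cm; v ends -24 cm/s.
x(7) = -10 + Σ Δx = -151 cm.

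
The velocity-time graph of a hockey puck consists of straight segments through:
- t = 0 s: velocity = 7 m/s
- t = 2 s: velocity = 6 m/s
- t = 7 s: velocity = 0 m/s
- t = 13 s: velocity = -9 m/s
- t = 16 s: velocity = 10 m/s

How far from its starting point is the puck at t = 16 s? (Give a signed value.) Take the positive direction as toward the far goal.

Displacement is the signed area under the v-t curve.
0–2 s: ½(7 + 6)(2) = 13 m
2–7 s: ½(6 + 0)(5) = 15 m
7–13 s: ½(0 + -9)(6) = -27 m
13–16 s: ½(-9 + 10)(3) = 1.5 m
Net displacement = 2.5 m

2.5 m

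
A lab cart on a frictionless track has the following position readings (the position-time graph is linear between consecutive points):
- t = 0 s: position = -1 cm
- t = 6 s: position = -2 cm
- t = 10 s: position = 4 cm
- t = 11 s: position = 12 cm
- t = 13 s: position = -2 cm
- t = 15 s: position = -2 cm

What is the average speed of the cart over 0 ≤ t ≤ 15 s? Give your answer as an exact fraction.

Average speed = (total path length)/(elapsed time); on a piecewise-linear x-t graph the path length is Σ|Δx|.
0–6 s: |Δx| = |-2 − -1| = 1 cm
6–10 s: |Δx| = |4 − -2| = 6 cm
10–11 s: |Δx| = |12 − 4| = 8 cm
11–13 s: |Δx| = |-2 − 12| = 14 cm
13–15 s: |Δx| = |-2 − -2| = 0 cm
Total path = 29 cm; average speed = 29/15 = 29/15 cm/s.

29/15 cm/s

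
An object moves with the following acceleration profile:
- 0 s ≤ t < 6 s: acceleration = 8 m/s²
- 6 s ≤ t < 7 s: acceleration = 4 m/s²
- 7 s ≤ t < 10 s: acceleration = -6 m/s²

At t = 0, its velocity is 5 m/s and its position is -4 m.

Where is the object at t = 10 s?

369 m

On each constant-a segment, Δv = aΔt and Δx = v₀Δt + ½aΔt²; chain segment to segment.
0–6 s: v starts 5 m/s; Δx = 5·6 + ½·8·6² = 174 m; v ends 53 m/s.
6–7 s: v starts 53 m/s; Δx = 53·1 + ½·4·1² = 55 m; v ends 57 m/s.
7–10 s: v starts 57 m/s; Δx = 57·3 + ½·-6·3² = 144 m; v ends 39 m/s.
x(10) = -4 + Σ Δx = 369 m.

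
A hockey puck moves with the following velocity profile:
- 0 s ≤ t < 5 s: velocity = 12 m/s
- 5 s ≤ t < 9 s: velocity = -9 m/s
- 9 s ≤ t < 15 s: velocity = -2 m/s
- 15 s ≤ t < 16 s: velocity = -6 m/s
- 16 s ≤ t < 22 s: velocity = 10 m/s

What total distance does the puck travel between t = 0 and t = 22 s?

Distance (not displacement) is the total path length: add the absolute areas under v-t.
0–5 s: |12| × 5 = 60 m
5–9 s: |-9| × 4 = 36 m
9–15 s: |-2| × 6 = 12 m
15–16 s: |-6| × 1 = 6 m
16–22 s: |10| × 6 = 60 m
Total distance = 174 m

174 m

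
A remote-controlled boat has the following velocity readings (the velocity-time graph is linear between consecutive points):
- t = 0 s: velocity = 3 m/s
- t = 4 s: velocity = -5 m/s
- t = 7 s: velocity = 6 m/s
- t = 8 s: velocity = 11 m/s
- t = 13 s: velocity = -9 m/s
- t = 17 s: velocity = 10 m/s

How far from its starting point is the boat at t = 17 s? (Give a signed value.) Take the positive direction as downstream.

13 m

Net displacement equals the area under the velocity-time graph (areas below the axis count negative).
0–4 s: ½(3 + -5)(4) = -4 m
4–7 s: ½(-5 + 6)(3) = 1.5 m
7–8 s: ½(6 + 11)(1) = 8.5 m
8–13 s: ½(11 + -9)(5) = 5 m
13–17 s: ½(-9 + 10)(4) = 2 m
Net displacement = 13 m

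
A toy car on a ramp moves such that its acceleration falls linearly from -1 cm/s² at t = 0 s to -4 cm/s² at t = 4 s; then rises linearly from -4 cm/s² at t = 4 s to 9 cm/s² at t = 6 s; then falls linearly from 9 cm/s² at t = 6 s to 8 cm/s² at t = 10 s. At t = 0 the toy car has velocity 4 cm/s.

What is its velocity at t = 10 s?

33 cm/s

Δv equals the area under the a-t graph; then v = v₀ + Δv.
0–4 s: ½(-1 + -4)(4) = -10 cm/s
4–6 s: ½(-4 + 9)(2) = 5 cm/s
6–10 s: ½(9 + 8)(4) = 34 cm/s
Δv = 29 cm/s, so v(10) = 4 + (29) = 33 cm/s.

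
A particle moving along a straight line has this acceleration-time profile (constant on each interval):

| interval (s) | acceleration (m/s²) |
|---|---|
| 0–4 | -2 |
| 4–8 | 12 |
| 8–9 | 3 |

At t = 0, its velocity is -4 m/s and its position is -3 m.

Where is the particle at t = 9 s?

On each constant-a segment, Δv = aΔt and Δx = v₀Δt + ½aΔt²; chain segment to segment.
0–4 s: v starts -4 m/s; Δx = -4·4 + ½·-2·4² = -32 m; v ends -12 m/s.
4–8 s: v starts -12 m/s; Δx = -12·4 + ½·12·4² = 48 m; v ends 36 m/s.
8–9 s: v starts 36 m/s; Δx = 36·1 + ½·3·1² = 37.5 m; v ends 39 m/s.
x(9) = -3 + Σ Δx = 50.5 m.

50.5 m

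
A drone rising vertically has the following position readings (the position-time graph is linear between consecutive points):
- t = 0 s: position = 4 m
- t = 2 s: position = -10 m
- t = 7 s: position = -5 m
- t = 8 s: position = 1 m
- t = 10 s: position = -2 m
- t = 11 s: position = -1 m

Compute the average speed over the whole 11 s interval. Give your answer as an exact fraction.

29/11 m/s

Average speed = (total path length)/(elapsed time); on a piecewise-linear x-t graph the path length is Σ|Δx|.
0–2 s: |Δx| = |-10 − 4| = 14 m
2–7 s: |Δx| = |-5 − -10| = 5 m
7–8 s: |Δx| = |1 − -5| = 6 m
8–10 s: |Δx| = |-2 − 1| = 3 m
10–11 s: |Δx| = |-1 − -2| = 1 m
Total path = 29 m; average speed = 29/11 = 29/11 m/s.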